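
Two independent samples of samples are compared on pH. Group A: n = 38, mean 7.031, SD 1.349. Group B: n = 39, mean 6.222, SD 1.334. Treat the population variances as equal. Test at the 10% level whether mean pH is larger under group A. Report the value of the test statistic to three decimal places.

2.646

Let group 1 = group A, group 2 = group B. H0: μ_1 = μ_2; H1: μ_1 > μ_2 (two-sample pooled-variance t-test, right-tailed).
s_p² = [(38−1)·1.349² + (39−1)·1.334²]/(38+39−2) = 1.79941
t = (7.031 − 6.222)/√[1.79941·(1/38 + 1/39)] = 2.646
df = n₁ + n₂ − 2 = 75
p-value = P(T ≥ 2.646) ≈ 0.005
Since p ≈ 0.005 < α = 0.1, reject H0; the evidence is statistically significant.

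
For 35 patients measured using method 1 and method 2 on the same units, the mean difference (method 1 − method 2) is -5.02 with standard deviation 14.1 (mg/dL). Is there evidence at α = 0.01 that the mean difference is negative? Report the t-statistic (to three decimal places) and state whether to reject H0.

t = -2.106; fail to reject H0

H0: μ_d = 0; H1: μ_d < 0 (paired t-test on the differences, left-tailed).
t = d̄/(s_d/√n) = -5.02/(14.1/√35) = -2.106
df = n − 1 = 34
p-value = P(T ≤ -2.106) ≈ 0.021
Since p ≈ 0.021 > α = 0.01, fail to reject H0; the data do not provide sufficient evidence against H0.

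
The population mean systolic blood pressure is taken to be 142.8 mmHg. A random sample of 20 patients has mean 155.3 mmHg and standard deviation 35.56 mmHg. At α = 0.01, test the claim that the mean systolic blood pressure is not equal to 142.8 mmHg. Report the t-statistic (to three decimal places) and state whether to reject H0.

H0: μ = 142.8; H1: μ ≠ 142.8 (one-sample t-test, two-sided).
t = (x̄ − μ₀)/(s/√n) = (155.3 − 142.8)/(35.56/√20) = 1.572
df = n − 1 = 19
Two-sided p-value ≈ 0.132
Since p ≈ 0.132 > α = 0.01, fail to reject H0; the data do not provide sufficient evidence against H0.

t = 1.572; fail to reject H0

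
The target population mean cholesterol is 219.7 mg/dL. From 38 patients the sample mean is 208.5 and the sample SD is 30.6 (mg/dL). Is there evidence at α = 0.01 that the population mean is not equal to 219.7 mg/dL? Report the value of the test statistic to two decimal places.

-2.26

H0: μ = 219.7; H1: μ ≠ 219.7 (one-sample t-test, two-sided).
t = (x̄ − μ₀)/(s/√n) = (208.5 − 219.7)/(30.6/√38) = -2.26
df = n − 1 = 37
Two-sided p-value ≈ 0.0301
Since p ≈ 0.0301 > α = 0.01, fail to reject H0; the evidence is not statistically significant.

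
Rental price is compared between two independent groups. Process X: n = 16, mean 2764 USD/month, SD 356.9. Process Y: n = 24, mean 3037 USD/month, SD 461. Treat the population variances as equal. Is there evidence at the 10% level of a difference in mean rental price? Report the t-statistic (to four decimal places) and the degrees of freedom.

Let group 1 = process X, group 2 = process Y. H0: μ_1 = μ_2; H1: μ_1 ≠ μ_2 (two-sample pooled-variance t-test, two-sided).
s_p² = [(16−1)·356.9² + (24−1)·461²]/(16+24−2) = 178912
t = (2764 − 3037)/√[178912·(1/16 + 1/24)] = -1.9998
df = n₁ + n₂ − 2 = 38
Two-sided p-value ≈ 0.0527
Since p ≈ 0.0527 < α = 0.1, reject H0; the evidence is statistically significant.

t = -1.9998, df = 38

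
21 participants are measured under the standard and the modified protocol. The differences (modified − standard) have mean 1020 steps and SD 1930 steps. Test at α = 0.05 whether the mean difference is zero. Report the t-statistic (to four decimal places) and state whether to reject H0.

t = 2.4219; reject H0

H0: μ_d = 0; H1: μ_d ≠ 0 (paired t-test on the differences, two-sided).
t = d̄/(s_d/√n) = 1020/(1930/√21) = 2.4219
df = n − 1 = 20
Two-sided p-value ≈ 0.025
Since p ≈ 0.025 < α = 0.05, reject H0; the data support H1.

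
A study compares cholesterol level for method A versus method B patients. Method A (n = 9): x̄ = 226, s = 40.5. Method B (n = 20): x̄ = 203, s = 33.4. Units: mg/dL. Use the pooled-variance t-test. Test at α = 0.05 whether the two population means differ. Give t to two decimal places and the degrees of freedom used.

t = 1.61, df = 27

Let group 1 = method A, group 2 = method B. H0: μ_1 = μ_2; H1: μ_1 ≠ μ_2 (two-sample pooled-variance t-test, two-sided).
s_p² = [(9−1)·40.5² + (20−1)·33.4²]/(9+20−2) = 1271.02
t = (226 − 203)/√[1271.02·(1/9 + 1/20)] = 1.61
df = n₁ + n₂ − 2 = 27
Two-sided p-value ≈ 0.1196
Since p ≈ 0.1196 > α = 0.05, fail to reject H0; the evidence is not statistically significant.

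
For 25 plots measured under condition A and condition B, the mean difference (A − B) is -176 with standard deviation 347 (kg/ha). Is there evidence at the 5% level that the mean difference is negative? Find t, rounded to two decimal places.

-2.54

H0: μ_d = 0; H1: μ_d < 0 (paired t-test on the differences, left-tailed).
t = d̄/(s_d/√n) = -176/(347/√25) = -2.54
df = n − 1 = 24
p-value = P(T ≤ -2.54) ≈ 0.009
Since p ≈ 0.009 < α = 0.05, reject H0; the evidence is statistically significant.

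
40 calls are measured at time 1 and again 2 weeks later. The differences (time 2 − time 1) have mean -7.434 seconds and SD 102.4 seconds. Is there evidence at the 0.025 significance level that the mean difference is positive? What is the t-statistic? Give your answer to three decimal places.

-0.459

H0: μ_d = 0; H1: μ_d > 0 (paired t-test on the differences, right-tailed).
t = d̄/(s_d/√n) = -7.434/(102.4/√40) = -0.459
df = n − 1 = 39
p-value = P(T ≥ -0.459) ≈ 0.6757
Since p ≈ 0.6757 > α = 0.025, fail to reject H0; the data do not provide sufficient evidence against H0.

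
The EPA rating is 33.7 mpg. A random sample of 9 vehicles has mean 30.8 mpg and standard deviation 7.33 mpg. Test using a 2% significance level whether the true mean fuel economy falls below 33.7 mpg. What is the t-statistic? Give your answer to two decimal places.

-1.19

H0: μ = 33.7; H1: μ < 33.7 (one-sample t-test, left-tailed).
t = (x̄ − μ₀)/(s/√n) = (30.8 − 33.7)/(7.33/√9) = -1.19
df = n − 1 = 8
p-value = P(T ≤ -1.19) ≈ 0.1347
Since p ≈ 0.1347 > α = 0.02, fail to reject H0; the data do not provide sufficient evidence against H0.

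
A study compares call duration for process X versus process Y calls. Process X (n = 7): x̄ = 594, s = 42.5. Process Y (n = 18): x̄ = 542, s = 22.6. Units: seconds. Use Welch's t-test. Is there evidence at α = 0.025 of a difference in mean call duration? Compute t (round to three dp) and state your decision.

t = 3.073; reject H0

Let group 1 = process X, group 2 = process Y. H0: μ_1 = μ_2; H1: μ_1 ≠ μ_2 (Welch's two-sample t-test, two-sided).
t = (x̄_1 − x̄_2)/√(s_1²/n_1 + s_2²/n_2) = (594 − 542)/√(42.5²/7 + 22.6²/18) = 3.073
Welch–Satterthwaite df ≈ 7.36
Two-sided p-value ≈ 0.017
Since p ≈ 0.017 < α = 0.025, reject H0; the data support H1.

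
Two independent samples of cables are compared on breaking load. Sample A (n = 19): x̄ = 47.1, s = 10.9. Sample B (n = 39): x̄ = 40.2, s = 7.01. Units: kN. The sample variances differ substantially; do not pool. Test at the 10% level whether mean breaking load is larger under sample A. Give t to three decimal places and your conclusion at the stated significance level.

t = 2.517; reject H0

Let group 1 = sample A, group 2 = sample B. H0: μ_1 = μ_2; H1: μ_1 > μ_2 (Welch's two-sample t-test, right-tailed).
t = (x̄_1 − x̄_2)/√(s_1²/n_1 + s_2²/n_2) = (47.1 − 40.2)/√(10.9²/19 + 7.01²/39) = 2.517
Welch–Satterthwaite df ≈ 25.49
p-value = P(T ≥ 2.517) ≈ 0.0092
Since p ≈ 0.0092 < α = 0.1, reject H0; the data support H1.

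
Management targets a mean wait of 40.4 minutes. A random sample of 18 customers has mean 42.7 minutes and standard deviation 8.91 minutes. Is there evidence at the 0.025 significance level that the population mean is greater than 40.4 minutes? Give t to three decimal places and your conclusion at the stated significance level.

t = 1.095; fail to reject H0

H0: μ = 40.4; H1: μ > 40.4 (one-sample t-test, right-tailed).
t = (x̄ − μ₀)/(s/√n) = (42.7 − 40.4)/(8.91/√18) = 1.095
df = n − 1 = 17
p-value = P(T ≥ 1.095) ≈ 0.144
Since p ≈ 0.144 > α = 0.025, fail to reject H0; the data do not provide sufficient evidence against H0.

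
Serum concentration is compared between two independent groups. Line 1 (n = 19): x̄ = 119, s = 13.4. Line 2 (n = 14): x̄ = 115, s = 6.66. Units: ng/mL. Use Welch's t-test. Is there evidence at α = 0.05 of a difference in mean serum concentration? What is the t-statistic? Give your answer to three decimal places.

Let group 1 = line 1, group 2 = line 2. H0: μ_1 = μ_2; H1: μ_1 ≠ μ_2 (Welch's two-sample t-test, two-sided).
t = (x̄_1 − x̄_2)/√(s_1²/n_1 + s_2²/n_2) = (119 − 115)/√(13.4²/19 + 6.66²/14) = 1.126
Welch–Satterthwaite df ≈ 27.77
Two-sided p-value ≈ 0.2698
Since p ≈ 0.2698 > α = 0.05, fail to reject H0; the evidence is not statistically significant.

1.126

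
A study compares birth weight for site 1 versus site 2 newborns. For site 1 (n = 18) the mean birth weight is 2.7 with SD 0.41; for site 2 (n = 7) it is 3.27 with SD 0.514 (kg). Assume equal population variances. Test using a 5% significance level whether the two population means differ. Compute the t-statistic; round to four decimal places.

Let group 1 = site 1, group 2 = site 2. H0: μ_1 = μ_2; H1: μ_1 ≠ μ_2 (two-sample pooled-variance t-test, two-sided).
s_p² = [(18−1)·0.41² + (7−1)·0.514²]/(18+7−2) = 0.193169
t = (2.7 − 3.27)/√[0.193169·(1/18 + 1/7)] = -2.9115
df = n₁ + n₂ − 2 = 23
Two-sided p-value ≈ 0.008
Since p ≈ 0.008 < α = 0.05, reject H0; the evidence is statistically significant.

-2.9115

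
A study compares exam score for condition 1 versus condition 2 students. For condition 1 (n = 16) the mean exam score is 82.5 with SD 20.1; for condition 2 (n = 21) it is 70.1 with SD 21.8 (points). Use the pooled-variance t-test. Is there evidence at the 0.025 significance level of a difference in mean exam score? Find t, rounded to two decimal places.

1.77

Let group 1 = condition 1, group 2 = condition 2. H0: μ_1 = μ_2; H1: μ_1 ≠ μ_2 (two-sample pooled-variance t-test, two-sided).
s_p² = [(16−1)·20.1² + (21−1)·21.8²]/(16+21−2) = 444.713
t = (82.5 − 70.1)/√[444.713·(1/16 + 1/21)] = 1.77
df = n₁ + n₂ − 2 = 35
Two-sided p-value ≈ 0.0851
Since p ≈ 0.0851 > α = 0.025, fail to reject H0; the data do not provide sufficient evidence against H0.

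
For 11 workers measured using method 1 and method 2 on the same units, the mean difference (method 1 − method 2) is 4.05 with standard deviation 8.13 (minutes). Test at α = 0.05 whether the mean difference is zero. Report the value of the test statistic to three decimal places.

H0: μ_d = 0; H1: μ_d ≠ 0 (paired t-test on the differences, two-sided).
t = d̄/(s_d/√n) = 4.05/(8.13/√11) = 1.652
df = n − 1 = 10
Two-sided p-value ≈ 0.130
Since p ≈ 0.130 > α = 0.05, fail to reject H0; the evidence is not statistically significant.

1.652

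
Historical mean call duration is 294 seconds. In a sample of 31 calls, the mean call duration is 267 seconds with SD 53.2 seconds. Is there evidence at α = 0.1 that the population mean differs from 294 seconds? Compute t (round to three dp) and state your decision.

H0: μ = 294; H1: μ ≠ 294 (one-sample t-test, two-sided).
t = (x̄ − μ₀)/(s/√n) = (267 − 294)/(53.2/√31) = -2.826
df = n − 1 = 30
Two-sided p-value ≈ 0.0083
Since p ≈ 0.0083 < α = 0.1, reject H0; the data support H1.

t = -2.826; reject H0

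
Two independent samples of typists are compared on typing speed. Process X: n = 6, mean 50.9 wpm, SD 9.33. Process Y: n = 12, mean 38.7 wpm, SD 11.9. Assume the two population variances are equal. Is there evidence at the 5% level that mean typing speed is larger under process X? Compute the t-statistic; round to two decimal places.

Let group 1 = process X, group 2 = process Y. H0: μ_1 = μ_2; H1: μ_1 > μ_2 (two-sample pooled-variance t-test, right-tailed).
s_p² = [(6−1)·9.33² + (12−1)·11.9²]/(6+12−2) = 124.56
t = (50.9 − 38.7)/√[124.56·(1/6 + 1/12)] = 2.19
df = n₁ + n₂ − 2 = 16
p-value = P(T ≥ 2.19) ≈ 0.0220
Since p ≈ 0.0220 < α = 0.05, reject H0; the data support H1.

2.19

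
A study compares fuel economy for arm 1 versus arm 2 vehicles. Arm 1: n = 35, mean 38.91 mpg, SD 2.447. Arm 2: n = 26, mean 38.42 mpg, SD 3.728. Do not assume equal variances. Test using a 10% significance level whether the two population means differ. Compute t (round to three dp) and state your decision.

Let group 1 = arm 1, group 2 = arm 2. H0: μ_1 = μ_2; H1: μ_1 ≠ μ_2 (Welch's two-sample t-test, two-sided).
t = (x̄_1 − x̄_2)/√(s_1²/n_1 + s_2²/n_2) = (38.91 − 38.42)/√(2.447²/35 + 3.728²/26) = 0.583
Welch–Satterthwaite df ≈ 40.51
Two-sided p-value ≈ 0.563
Since p ≈ 0.563 > α = 0.1, fail to reject H0; the evidence is not statistically significant.

t = 0.583; fail to reject H0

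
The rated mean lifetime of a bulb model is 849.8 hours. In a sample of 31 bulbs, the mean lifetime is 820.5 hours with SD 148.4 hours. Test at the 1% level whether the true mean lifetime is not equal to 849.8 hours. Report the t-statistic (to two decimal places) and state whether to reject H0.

t = -1.10; fail to reject H0

H0: μ = 849.8; H1: μ ≠ 849.8 (one-sample t-test, two-sided).
t = (x̄ − μ₀)/(s/√n) = (820.5 − 849.8)/(148.4/√31) = -1.10
df = n − 1 = 30
Two-sided p-value ≈ 0.2804
Since p ≈ 0.2804 > α = 0.01, fail to reject H0; the data do not provide sufficient evidence against H0.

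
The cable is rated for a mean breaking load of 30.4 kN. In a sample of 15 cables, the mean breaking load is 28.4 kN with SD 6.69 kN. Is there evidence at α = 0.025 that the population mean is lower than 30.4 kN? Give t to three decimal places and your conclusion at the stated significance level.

H0: μ = 30.4; H1: μ < 30.4 (one-sample t-test, left-tailed).
t = (x̄ − μ₀)/(s/√n) = (28.4 − 30.4)/(6.69/√15) = -1.158
df = n − 1 = 14
p-value = P(T ≤ -1.158) ≈ 0.133
Since p ≈ 0.133 > α = 0.025, fail to reject H0; the evidence is not statistically significant.

t = -1.158; fail to reject H0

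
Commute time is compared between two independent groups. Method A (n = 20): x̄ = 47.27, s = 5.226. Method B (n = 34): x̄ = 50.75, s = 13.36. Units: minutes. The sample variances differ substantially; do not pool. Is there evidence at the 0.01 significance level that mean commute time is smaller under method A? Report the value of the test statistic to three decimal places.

-1.353

Let group 1 = method A, group 2 = method B. H0: μ_1 = μ_2; H1: μ_1 < μ_2 (Welch's two-sample t-test, left-tailed).
t = (x̄_1 − x̄_2)/√(s_1²/n_1 + s_2²/n_2) = (47.27 − 50.75)/√(5.226²/20 + 13.36²/34) = -1.353
Welch–Satterthwaite df ≈ 46.89
p-value = P(T ≤ -1.353) ≈ 0.091
Since p ≈ 0.091 > α = 0.01, fail to reject H0; the evidence is not statistically significant.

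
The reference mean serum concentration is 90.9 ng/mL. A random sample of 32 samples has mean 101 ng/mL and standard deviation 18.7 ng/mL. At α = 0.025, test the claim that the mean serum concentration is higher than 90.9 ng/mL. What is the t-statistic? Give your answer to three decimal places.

H0: μ = 90.9; H1: μ > 90.9 (one-sample t-test, right-tailed).
t = (x̄ − μ₀)/(s/√n) = (101 − 90.9)/(18.7/√32) = 3.055
df = n − 1 = 31
p-value = P(T ≥ 3.055) ≈ 0.0023
Since p ≈ 0.0023 < α = 0.025, reject H0; the data support H1.

3.055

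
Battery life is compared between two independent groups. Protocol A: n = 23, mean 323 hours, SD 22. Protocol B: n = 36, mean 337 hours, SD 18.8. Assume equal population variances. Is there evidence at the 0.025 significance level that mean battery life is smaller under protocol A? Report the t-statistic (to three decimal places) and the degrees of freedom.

Let group 1 = protocol A, group 2 = protocol B. H0: μ_1 = μ_2; H1: μ_1 < μ_2 (two-sample pooled-variance t-test, left-tailed).
s_p² = [(23−1)·22² + (36−1)·18.8²]/(23+36−2) = 403.832
t = (323 − 337)/√[403.832·(1/23 + 1/36)] = -2.610
df = n₁ + n₂ − 2 = 57
p-value = P(T ≤ -2.610) ≈ 0.0058
Since p ≈ 0.0058 < α = 0.025, reject H0; the evidence is statistically significant.

t = -2.610, df = 57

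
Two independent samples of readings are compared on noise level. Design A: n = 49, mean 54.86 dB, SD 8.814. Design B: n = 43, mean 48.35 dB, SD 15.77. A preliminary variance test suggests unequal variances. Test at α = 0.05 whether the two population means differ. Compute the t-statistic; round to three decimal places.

Let group 1 = design A, group 2 = design B. H0: μ_1 = μ_2; H1: μ_1 ≠ μ_2 (Welch's two-sample t-test, two-sided).
t = (x̄_1 − x̄_2)/√(s_1²/n_1 + s_2²/n_2) = (54.86 − 48.35)/√(8.814²/49 + 15.77²/43) = 2.398
Welch–Satterthwaite df ≈ 63.98
Two-sided p-value ≈ 0.0194
Since p ≈ 0.0194 < α = 0.05, reject H0; the evidence is statistically significant.

2.398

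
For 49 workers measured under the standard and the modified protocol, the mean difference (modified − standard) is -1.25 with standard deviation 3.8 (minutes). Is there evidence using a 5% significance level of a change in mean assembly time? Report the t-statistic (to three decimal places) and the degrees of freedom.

H0: μ_d = 0; H1: μ_d ≠ 0 (paired t-test on the differences, two-sided).
t = d̄/(s_d/√n) = -1.25/(3.8/√49) = -2.303
df = n − 1 = 48
Two-sided p-value ≈ 0.026
Since p ≈ 0.026 < α = 0.05, reject H0; the data support H1.

t = -2.303, df = 48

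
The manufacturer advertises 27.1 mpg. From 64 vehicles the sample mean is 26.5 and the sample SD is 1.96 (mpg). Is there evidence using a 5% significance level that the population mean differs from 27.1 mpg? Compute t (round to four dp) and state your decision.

t = -2.4490; reject H0

H0: μ = 27.1; H1: μ ≠ 27.1 (one-sample t-test, two-sided).
t = (x̄ − μ₀)/(s/√n) = (26.5 − 27.1)/(1.96/√64) = -2.4490
df = n − 1 = 63
Two-sided p-value ≈ 0.0171
Since p ≈ 0.0171 < α = 0.05, reject H0; the evidence is statistically significant.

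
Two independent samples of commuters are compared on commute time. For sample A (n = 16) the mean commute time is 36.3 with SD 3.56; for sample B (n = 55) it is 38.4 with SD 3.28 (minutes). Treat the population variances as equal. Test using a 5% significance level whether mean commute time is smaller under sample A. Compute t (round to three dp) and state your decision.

Let group 1 = sample A, group 2 = sample B. H0: μ_1 = μ_2; H1: μ_1 < μ_2 (two-sample pooled-variance t-test, left-tailed).
s_p² = [(16−1)·3.56² + (55−1)·3.28²]/(16+55−2) = 11.1747
t = (36.3 − 38.4)/√[11.1747·(1/16 + 1/55)] = -2.212
df = n₁ + n₂ − 2 = 69
p-value = P(T ≤ -2.212) ≈ 0.0152
Since p ≈ 0.0152 < α = 0.05, reject H0; the data support H1.

t = -2.212; reject H0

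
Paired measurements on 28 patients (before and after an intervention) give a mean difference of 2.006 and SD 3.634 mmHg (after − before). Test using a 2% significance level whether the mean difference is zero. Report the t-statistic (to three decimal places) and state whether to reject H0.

H0: μ_d = 0; H1: μ_d ≠ 0 (paired t-test on the differences, two-sided).
t = d̄/(s_d/√n) = 2.006/(3.634/√28) = 2.921
df = n − 1 = 27
Two-sided p-value ≈ 0.007
Since p ≈ 0.007 < α = 0.02, reject H0; the data support H1.

t = 2.921; reject H0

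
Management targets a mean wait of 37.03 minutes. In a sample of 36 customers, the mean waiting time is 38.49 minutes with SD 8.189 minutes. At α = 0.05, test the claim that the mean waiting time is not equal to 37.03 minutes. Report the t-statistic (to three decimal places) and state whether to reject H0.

t = 1.070; fail to reject H0

H0: μ = 37.03; H1: μ ≠ 37.03 (one-sample t-test, two-sided).
t = (x̄ − μ₀)/(s/√n) = (38.49 − 37.03)/(8.189/√36) = 1.070
df = n − 1 = 35
Two-sided p-value ≈ 0.292
Since p ≈ 0.292 > α = 0.05, fail to reject H0; the data do not provide sufficient evidence against H0.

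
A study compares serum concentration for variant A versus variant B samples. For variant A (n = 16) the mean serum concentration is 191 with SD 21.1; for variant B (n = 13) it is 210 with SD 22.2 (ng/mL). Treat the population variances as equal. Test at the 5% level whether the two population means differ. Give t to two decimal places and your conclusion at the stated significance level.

t = -2.36; reject H0

Let group 1 = variant A, group 2 = variant B. H0: μ_1 = μ_2; H1: μ_1 ≠ μ_2 (two-sample pooled-variance t-test, two-sided).
s_p² = [(16−1)·21.1² + (13−1)·22.2²]/(16+13−2) = 466.379
t = (191 − 210)/√[466.379·(1/16 + 1/13)] = -2.36
df = n₁ + n₂ − 2 = 27
Two-sided p-value ≈ 0.0260
Since p ≈ 0.0260 < α = 0.05, reject H0; the data support H1.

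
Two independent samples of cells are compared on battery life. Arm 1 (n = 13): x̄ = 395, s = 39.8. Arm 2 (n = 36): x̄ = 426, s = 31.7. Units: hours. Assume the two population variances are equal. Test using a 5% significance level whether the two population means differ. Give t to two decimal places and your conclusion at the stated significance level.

t = -2.82; reject H0

Let group 1 = arm 1, group 2 = arm 2. H0: μ_1 = μ_2; H1: μ_1 ≠ μ_2 (two-sample pooled-variance t-test, two-sided).
s_p² = [(13−1)·39.8² + (36−1)·31.7²]/(13+36−2) = 1152.76
t = (395 − 426)/√[1152.76·(1/13 + 1/36)] = -2.82
df = n₁ + n₂ − 2 = 47
Two-sided p-value ≈ 0.007
Since p ≈ 0.007 < α = 0.05, reject H0; the data support H1.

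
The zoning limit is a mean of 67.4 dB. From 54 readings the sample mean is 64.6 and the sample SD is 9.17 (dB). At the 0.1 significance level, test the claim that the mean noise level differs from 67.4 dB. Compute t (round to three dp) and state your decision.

H0: μ = 67.4; H1: μ ≠ 67.4 (one-sample t-test, two-sided).
t = (x̄ − μ₀)/(s/√n) = (64.6 − 67.4)/(9.17/√54) = -2.244
df = n − 1 = 53
Two-sided p-value ≈ 0.0290
Since p ≈ 0.0290 < α = 0.1, reject H0; the evidence is statistically significant.

t = -2.244; reject H0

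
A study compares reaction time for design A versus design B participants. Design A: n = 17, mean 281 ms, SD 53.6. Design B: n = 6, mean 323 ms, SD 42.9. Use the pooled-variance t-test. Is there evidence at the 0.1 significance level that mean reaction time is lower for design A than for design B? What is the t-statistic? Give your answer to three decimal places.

-1.726

Let group 1 = design A, group 2 = design B. H0: μ_1 = μ_2; H1: μ_1 < μ_2 (two-sample pooled-variance t-test, left-tailed).
s_p² = [(17−1)·53.6² + (6−1)·42.9²]/(17+6−2) = 2627.11
t = (281 − 323)/√[2627.11·(1/17 + 1/6)] = -1.726
df = n₁ + n₂ − 2 = 21
p-value = P(T ≤ -1.726) ≈ 0.0496
Since p ≈ 0.0496 < α = 0.1, reject H0; the evidence is statistically significant.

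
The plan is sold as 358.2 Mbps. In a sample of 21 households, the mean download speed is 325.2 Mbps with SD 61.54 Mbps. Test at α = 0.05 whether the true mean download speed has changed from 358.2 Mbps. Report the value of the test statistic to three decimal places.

H0: μ = 358.2; H1: μ ≠ 358.2 (one-sample t-test, two-sided).
t = (x̄ − μ₀)/(s/√n) = (325.2 − 358.2)/(61.54/√21) = -2.457
df = n − 1 = 20
Two-sided p-value ≈ 0.0233
Since p ≈ 0.0233 < α = 0.05, reject H0; the data support H1.

-2.457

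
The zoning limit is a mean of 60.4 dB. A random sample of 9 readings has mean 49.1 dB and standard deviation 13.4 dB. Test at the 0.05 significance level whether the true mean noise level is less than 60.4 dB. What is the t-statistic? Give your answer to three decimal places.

-2.530

H0: μ = 60.4; H1: μ < 60.4 (one-sample t-test, left-tailed).
t = (x̄ − μ₀)/(s/√n) = (49.1 − 60.4)/(13.4/√9) = -2.530
df = n − 1 = 8
p-value = P(T ≤ -2.530) ≈ 0.0176
Since p ≈ 0.0176 < α = 0.05, reject H0; the evidence is statistically significant.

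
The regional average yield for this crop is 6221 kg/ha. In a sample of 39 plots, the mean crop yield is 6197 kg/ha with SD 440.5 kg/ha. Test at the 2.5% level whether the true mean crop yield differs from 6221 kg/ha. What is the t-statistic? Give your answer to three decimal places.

-0.340

H0: μ = 6221; H1: μ ≠ 6221 (one-sample t-test, two-sided).
t = (x̄ − μ₀)/(s/√n) = (6197 − 6221)/(440.5/√39) = -0.340
df = n − 1 = 38
Two-sided p-value ≈ 0.736
Since p ≈ 0.736 > α = 0.025, fail to reject H0; the evidence is not statistically significant.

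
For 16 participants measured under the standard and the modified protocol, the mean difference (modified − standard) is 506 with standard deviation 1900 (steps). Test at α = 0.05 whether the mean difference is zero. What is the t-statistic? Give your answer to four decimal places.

1.0653

H0: μ_d = 0; H1: μ_d ≠ 0 (paired t-test on the differences, two-sided).
t = d̄/(s_d/√n) = 506/(1900/√16) = 1.0653
df = n − 1 = 15
Two-sided p-value ≈ 0.3036
Since p ≈ 0.3036 > α = 0.05, fail to reject H0; the data do not provide sufficient evidence against H0.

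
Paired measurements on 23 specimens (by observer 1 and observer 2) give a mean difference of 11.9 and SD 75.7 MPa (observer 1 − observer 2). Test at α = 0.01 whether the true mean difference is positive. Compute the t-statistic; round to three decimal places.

H0: μ_d = 0; H1: μ_d > 0 (paired t-test on the differences, right-tailed).
t = d̄/(s_d/√n) = 11.9/(75.7/√23) = 0.754
df = n − 1 = 22
p-value = P(T ≥ 0.754) ≈ 0.229
Since p ≈ 0.229 > α = 0.01, fail to reject H0; the evidence is not statistically significant.

0.754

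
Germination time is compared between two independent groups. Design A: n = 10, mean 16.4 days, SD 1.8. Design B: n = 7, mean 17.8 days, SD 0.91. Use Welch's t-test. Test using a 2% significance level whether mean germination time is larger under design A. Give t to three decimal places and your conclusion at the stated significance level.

t = -2.105; fail to reject H0

Let group 1 = design A, group 2 = design B. H0: μ_1 = μ_2; H1: μ_1 > μ_2 (Welch's two-sample t-test, right-tailed).
t = (x̄_1 − x̄_2)/√(s_1²/n_1 + s_2²/n_2) = (16.4 − 17.8)/√(1.8²/10 + 0.91²/7) = -2.105
Welch–Satterthwaite df ≈ 13.98
p-value = P(T ≥ -2.105) ≈ 0.9731
Since p ≈ 0.9731 > α = 0.02, fail to reject H0; the evidence is not statistically significant.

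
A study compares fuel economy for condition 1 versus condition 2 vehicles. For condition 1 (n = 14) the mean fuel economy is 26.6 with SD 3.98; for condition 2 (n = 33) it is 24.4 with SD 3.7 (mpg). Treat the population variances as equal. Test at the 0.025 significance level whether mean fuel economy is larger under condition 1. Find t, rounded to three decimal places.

1.823

Let group 1 = condition 1, group 2 = condition 2. H0: μ_1 = μ_2; H1: μ_1 > μ_2 (two-sample pooled-variance t-test, right-tailed).
s_p² = [(14−1)·3.98² + (33−1)·3.7²]/(14+33−2) = 14.3112
t = (26.6 − 24.4)/√[14.3112·(1/14 + 1/33)] = 1.823
df = n₁ + n₂ − 2 = 45
p-value = P(T ≥ 1.823) ≈ 0.037
Since p ≈ 0.037 > α = 0.025, fail to reject H0; the evidence is not statistically significant.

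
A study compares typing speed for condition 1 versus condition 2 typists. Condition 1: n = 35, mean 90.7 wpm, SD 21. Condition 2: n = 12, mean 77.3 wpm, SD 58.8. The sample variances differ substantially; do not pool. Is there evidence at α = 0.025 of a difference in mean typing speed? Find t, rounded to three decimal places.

0.773

Let group 1 = condition 1, group 2 = condition 2. H0: μ_1 = μ_2; H1: μ_1 ≠ μ_2 (Welch's two-sample t-test, two-sided).
t = (x̄_1 − x̄_2)/√(s_1²/n_1 + s_2²/n_2) = (90.7 − 77.3)/√(21²/35 + 58.8²/12) = 0.773
Welch–Satterthwaite df ≈ 11.98
Two-sided p-value ≈ 0.4547
Since p ≈ 0.4547 > α = 0.025, fail to reject H0; the evidence is not statistically significant.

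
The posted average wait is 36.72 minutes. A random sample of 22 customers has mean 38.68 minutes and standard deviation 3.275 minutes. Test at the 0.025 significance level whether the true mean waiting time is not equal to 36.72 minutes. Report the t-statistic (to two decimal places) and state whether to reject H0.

H0: μ = 36.72; H1: μ ≠ 36.72 (one-sample t-test, two-sided).
t = (x̄ − μ₀)/(s/√n) = (38.68 − 36.72)/(3.275/√22) = 2.81
df = n − 1 = 21
Two-sided p-value ≈ 0.0106
Since p ≈ 0.0106 < α = 0.025, reject H0; the data support H1.

t = 2.81; reject H0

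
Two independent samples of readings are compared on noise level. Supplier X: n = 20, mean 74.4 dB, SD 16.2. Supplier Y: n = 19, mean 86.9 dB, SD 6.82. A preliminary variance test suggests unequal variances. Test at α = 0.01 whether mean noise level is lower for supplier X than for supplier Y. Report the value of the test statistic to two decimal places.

-3.17

Let group 1 = supplier X, group 2 = supplier Y. H0: μ_1 = μ_2; H1: μ_1 < μ_2 (Welch's two-sample t-test, left-tailed).
t = (x̄_1 − x̄_2)/√(s_1²/n_1 + s_2²/n_2) = (74.4 − 86.9)/√(16.2²/20 + 6.82²/19) = -3.17
Welch–Satterthwaite df ≈ 25.80
p-value = P(T ≤ -3.17) ≈ 0.002
Since p ≈ 0.002 < α = 0.01, reject H0; the evidence is statistically significant.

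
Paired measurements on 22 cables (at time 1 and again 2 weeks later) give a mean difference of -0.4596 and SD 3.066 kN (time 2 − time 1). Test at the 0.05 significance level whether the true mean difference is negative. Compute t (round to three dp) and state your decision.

H0: μ_d = 0; H1: μ_d < 0 (paired t-test on the differences, left-tailed).
t = d̄/(s_d/√n) = -0.4596/(3.066/√22) = -0.703
df = n − 1 = 21
p-value = P(T ≤ -0.703) ≈ 0.2449
Since p ≈ 0.2449 > α = 0.05, fail to reject H0; the data do not provide sufficient evidence against H0.

t = -0.703; fail to reject H0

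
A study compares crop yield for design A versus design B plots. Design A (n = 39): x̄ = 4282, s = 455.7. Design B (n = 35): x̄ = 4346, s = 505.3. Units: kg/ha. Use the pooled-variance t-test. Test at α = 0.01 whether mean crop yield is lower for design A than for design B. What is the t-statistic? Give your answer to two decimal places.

-0.57

Let group 1 = design A, group 2 = design B. H0: μ_1 = μ_2; H1: μ_1 < μ_2 (two-sample pooled-variance t-test, left-tailed).
s_p² = [(39−1)·455.7² + (35−1)·505.3²]/(39+35−2) = 230171
t = (4282 − 4346)/√[230171·(1/39 + 1/35)] = -0.57
df = n₁ + n₂ − 2 = 72
p-value = P(T ≤ -0.57) ≈ 0.284
Since p ≈ 0.284 > α = 0.01, fail to reject H0; the data do not provide sufficient evidence against H0.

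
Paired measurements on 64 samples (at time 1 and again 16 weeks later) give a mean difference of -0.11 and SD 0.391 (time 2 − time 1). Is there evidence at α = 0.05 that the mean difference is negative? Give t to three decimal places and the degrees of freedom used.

H0: μ_d = 0; H1: μ_d < 0 (paired t-test on the differences, left-tailed).
t = d̄/(s_d/√n) = -0.11/(0.391/√64) = -2.251
df = n − 1 = 63
p-value = P(T ≤ -2.251) ≈ 0.0140
Since p ≈ 0.0140 < α = 0.05, reject H0; the evidence is statistically significant.

t = -2.251, df = 63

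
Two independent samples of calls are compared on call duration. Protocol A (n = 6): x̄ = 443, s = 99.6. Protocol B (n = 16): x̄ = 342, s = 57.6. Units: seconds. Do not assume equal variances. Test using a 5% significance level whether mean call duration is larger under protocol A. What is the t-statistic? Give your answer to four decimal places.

Let group 1 = protocol A, group 2 = protocol B. H0: μ_1 = μ_2; H1: μ_1 > μ_2 (Welch's two-sample t-test, right-tailed).
t = (x̄_1 − x̄_2)/√(s_1²/n_1 + s_2²/n_2) = (443 − 342)/√(99.6²/6 + 57.6²/16) = 2.3414
Welch–Satterthwaite df ≈ 6.30
p-value = P(T ≥ 2.3414) ≈ 0.0279
Since p ≈ 0.0279 < α = 0.05, reject H0; the evidence is statistically significant.

2.3414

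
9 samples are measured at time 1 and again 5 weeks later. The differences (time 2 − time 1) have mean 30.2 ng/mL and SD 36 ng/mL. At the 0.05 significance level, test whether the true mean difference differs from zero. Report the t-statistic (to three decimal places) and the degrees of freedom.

t = 2.517, df = 8

H0: μ_d = 0; H1: μ_d ≠ 0 (paired t-test on the differences, two-sided).
t = d̄/(s_d/√n) = 30.2/(36/√9) = 2.517
df = n − 1 = 8
Two-sided p-value ≈ 0.0360
Since p ≈ 0.0360 < α = 0.05, reject H0; the evidence is statistically significant.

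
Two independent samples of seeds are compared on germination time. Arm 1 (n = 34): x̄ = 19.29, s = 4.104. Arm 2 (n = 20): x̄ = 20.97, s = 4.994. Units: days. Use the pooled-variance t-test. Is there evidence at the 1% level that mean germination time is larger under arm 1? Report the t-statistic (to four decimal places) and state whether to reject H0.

Let group 1 = arm 1, group 2 = arm 2. H0: μ_1 = μ_2; H1: μ_1 > μ_2 (two-sample pooled-variance t-test, right-tailed).
s_p² = [(34−1)·4.104² + (20−1)·4.994²]/(34+20−2) = 19.8014
t = (19.29 − 20.97)/√[19.8014·(1/34 + 1/20)] = -1.3397
df = n₁ + n₂ − 2 = 52
p-value = P(T ≥ -1.3397) ≈ 0.907
Since p ≈ 0.907 > α = 0.01, fail to reject H0; the data do not provide sufficient evidence against H0.

t = -1.3397; fail to reject H0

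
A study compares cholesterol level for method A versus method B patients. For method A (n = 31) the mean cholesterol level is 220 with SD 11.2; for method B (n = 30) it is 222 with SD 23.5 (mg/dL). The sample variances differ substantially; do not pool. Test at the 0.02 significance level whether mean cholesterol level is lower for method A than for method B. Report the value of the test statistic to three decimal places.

Let group 1 = method A, group 2 = method B. H0: μ_1 = μ_2; H1: μ_1 < μ_2 (Welch's two-sample t-test, left-tailed).
t = (x̄_1 − x̄_2)/√(s_1²/n_1 + s_2²/n_2) = (220 − 222)/√(11.2²/31 + 23.5²/30) = -0.422
Welch–Satterthwaite df ≈ 41.23
p-value = P(T ≤ -0.422) ≈ 0.338
Since p ≈ 0.338 > α = 0.02, fail to reject H0; the data do not provide sufficient evidence against H0.

-0.422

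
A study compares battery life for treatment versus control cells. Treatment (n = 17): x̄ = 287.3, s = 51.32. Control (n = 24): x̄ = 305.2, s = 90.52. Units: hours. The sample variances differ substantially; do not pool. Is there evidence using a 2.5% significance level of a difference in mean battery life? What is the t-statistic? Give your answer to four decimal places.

-0.8035

Let group 1 = treatment, group 2 = control. H0: μ_1 = μ_2; H1: μ_1 ≠ μ_2 (Welch's two-sample t-test, two-sided).
t = (x̄_1 − x̄_2)/√(s_1²/n_1 + s_2²/n_2) = (287.3 − 305.2)/√(51.32²/17 + 90.52²/24) = -0.8035
Welch–Satterthwaite df ≈ 37.51
Two-sided p-value ≈ 0.427
Since p ≈ 0.427 > α = 0.025, fail to reject H0; the data do not provide sufficient evidence against H0.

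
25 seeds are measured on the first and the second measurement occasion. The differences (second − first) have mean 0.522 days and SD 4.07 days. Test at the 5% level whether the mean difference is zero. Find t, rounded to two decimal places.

0.64

H0: μ_d = 0; H1: μ_d ≠ 0 (paired t-test on the differences, two-sided).
t = d̄/(s_d/√n) = 0.522/(4.07/√25) = 0.64
df = n − 1 = 24
Two-sided p-value ≈ 0.527
Since p ≈ 0.527 > α = 0.05, fail to reject H0; the data do not provide sufficient evidence against H0.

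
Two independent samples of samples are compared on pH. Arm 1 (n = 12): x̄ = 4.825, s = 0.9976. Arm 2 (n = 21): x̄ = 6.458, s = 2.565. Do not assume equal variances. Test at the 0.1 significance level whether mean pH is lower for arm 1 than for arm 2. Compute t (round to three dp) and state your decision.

t = -2.594; reject H0

Let group 1 = arm 1, group 2 = arm 2. H0: μ_1 = μ_2; H1: μ_1 < μ_2 (Welch's two-sample t-test, left-tailed).
t = (x̄_1 − x̄_2)/√(s_1²/n_1 + s_2²/n_2) = (4.825 − 6.458)/√(0.9976²/12 + 2.565²/21) = -2.594
Welch–Satterthwaite df ≈ 28.37
p-value = P(T ≤ -2.594) ≈ 0.007
Since p ≈ 0.007 < α = 0.1, reject H0; the evidence is statistically significant.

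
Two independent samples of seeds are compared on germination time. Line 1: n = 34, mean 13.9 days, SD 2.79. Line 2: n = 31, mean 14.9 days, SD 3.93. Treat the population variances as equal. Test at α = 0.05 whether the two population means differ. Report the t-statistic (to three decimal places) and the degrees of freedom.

Let group 1 = line 1, group 2 = line 2. H0: μ_1 = μ_2; H1: μ_1 ≠ μ_2 (two-sample pooled-variance t-test, two-sided).
s_p² = [(34−1)·2.79² + (31−1)·3.93²]/(34+31−2) = 11.4321
t = (13.9 − 14.9)/√[11.4321·(1/34 + 1/31)] = -1.191
df = n₁ + n₂ − 2 = 63
Two-sided p-value ≈ 0.2381
Since p ≈ 0.2381 > α = 0.05, fail to reject H0; the evidence is not statistically significant.

t = -1.191, df = 63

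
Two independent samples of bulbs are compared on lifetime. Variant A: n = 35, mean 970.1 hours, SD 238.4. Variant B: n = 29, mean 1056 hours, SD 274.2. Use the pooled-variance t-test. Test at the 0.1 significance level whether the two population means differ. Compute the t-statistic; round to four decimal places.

Let group 1 = variant A, group 2 = variant B. H0: μ_1 = μ_2; H1: μ_1 ≠ μ_2 (two-sample pooled-variance t-test, two-sided).
s_p² = [(35−1)·238.4² + (29−1)·274.2²]/(35+29−2) = 65122.1
t = (970.1 − 1056)/√[65122.1·(1/35 + 1/29)] = -1.3405
df = n₁ + n₂ − 2 = 62
Two-sided p-value ≈ 0.185
Since p ≈ 0.185 > α = 0.1, fail to reject H0; the evidence is not statistically significant.

-1.3405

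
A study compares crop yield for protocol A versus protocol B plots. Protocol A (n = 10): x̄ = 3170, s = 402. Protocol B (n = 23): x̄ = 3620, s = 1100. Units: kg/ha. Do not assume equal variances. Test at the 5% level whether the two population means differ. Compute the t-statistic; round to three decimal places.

Let group 1 = protocol A, group 2 = protocol B. H0: μ_1 = μ_2; H1: μ_1 ≠ μ_2 (Welch's two-sample t-test, two-sided).
t = (x̄_1 − x̄_2)/√(s_1²/n_1 + s_2²/n_2) = (3170 − 3620)/√(402²/10 + 1100²/23) = -1.716
Welch–Satterthwaite df ≈ 30.55
Two-sided p-value ≈ 0.096
Since p ≈ 0.096 > α = 0.05, fail to reject H0; the evidence is not statistically significant.

-1.716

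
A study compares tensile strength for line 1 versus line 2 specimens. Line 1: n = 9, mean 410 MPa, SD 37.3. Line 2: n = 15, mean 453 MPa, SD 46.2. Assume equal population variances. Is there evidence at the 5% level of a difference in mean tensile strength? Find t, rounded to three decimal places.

-2.362

Let group 1 = line 1, group 2 = line 2. H0: μ_1 = μ_2; H1: μ_1 ≠ μ_2 (two-sample pooled-variance t-test, two-sided).
s_p² = [(9−1)·37.3² + (15−1)·46.2²]/(9+15−2) = 1864.2
t = (410 − 453)/√[1864.2·(1/9 + 1/15)] = -2.362
df = n₁ + n₂ − 2 = 22
Two-sided p-value ≈ 0.027
Since p ≈ 0.027 < α = 0.05, reject H0; the evidence is statistically significant.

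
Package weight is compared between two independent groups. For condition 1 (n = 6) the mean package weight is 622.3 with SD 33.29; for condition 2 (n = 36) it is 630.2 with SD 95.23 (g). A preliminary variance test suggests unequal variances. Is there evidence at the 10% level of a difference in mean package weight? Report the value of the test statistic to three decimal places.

-0.378

Let group 1 = condition 1, group 2 = condition 2. H0: μ_1 = μ_2; H1: μ_1 ≠ μ_2 (Welch's two-sample t-test, two-sided).
t = (x̄_1 − x̄_2)/√(s_1²/n_1 + s_2²/n_2) = (622.3 − 630.2)/√(33.29²/6 + 95.23²/36) = -0.378
Welch–Satterthwaite df ≈ 22.07
Two-sided p-value ≈ 0.7090
Since p ≈ 0.7090 > α = 0.1, fail to reject H0; the evidence is not statistically significant.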